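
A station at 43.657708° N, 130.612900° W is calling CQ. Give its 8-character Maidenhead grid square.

CN43qp67

Add 180° to longitude and 90° to latitude: 49.38710, 133.65771.
Field: 49.38710/20 → 2 → C, 133.65771/10 → 13 → N; chars CN.
Square: 9.38710/2 → 4, 3.65771/1 → 3; chars 43.
Subsquare: 1.38710/0.0833333 → 16 → q, 0.65771/0.0416667 → 15 → p; chars qp.
Extended square: 0.05377/0.00833333 → 6, 0.03271/0.00416667 → 7; chars 67.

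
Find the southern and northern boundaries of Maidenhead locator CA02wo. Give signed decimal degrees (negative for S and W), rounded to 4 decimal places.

-87.4167, -87.3750

Field C=2, A=0: +2·20° lon, +0·10° lat → SW at lon -140°, lat -90°.
Square 0, 2: +0·2° lon, +2·1° lat → SW at lon -140°, lat -88°.
Subsquare w=22, o=14: +22·0.0833333° lon, +14·0.0416667° lat → SW at lon -138.167°, lat -87.4167°.
Cell spans 0.0833333° lon × 0.0416667° lat.
south -87.4167, north -87.3750.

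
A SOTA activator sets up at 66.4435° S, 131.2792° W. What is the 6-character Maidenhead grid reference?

Offset from 180°W / 90°S: lon 48.7208°, lat 23.5565°.
Field: 48.7208/20 → 2 → C, 23.5565/10 → 2 → C; chars CC.
Square: 8.7208/2 → 4, 3.5565/1 → 3; chars 43.
Subsquare: 0.7208/0.0833333 → 8 → i, 0.5565/0.0416667 → 13 → n; chars in.

CC43in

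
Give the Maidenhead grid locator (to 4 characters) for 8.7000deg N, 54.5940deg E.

Offset from 180°W / 90°S: lon 234.59°, lat 98.70°.
Field (20°×10°, letters A–R): lon ⌊234.59/20⌋ = 11 → L; lat ⌊98.70/10⌋ = 9 → J.
Square (2°×1°, digits 0–9): lon ⌊14.59/2⌋ = 7; lat ⌊8.70/1⌋ = 8.

LJ78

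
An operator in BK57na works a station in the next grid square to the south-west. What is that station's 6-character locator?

BK56mx

Longitude subsquare n = 13; −1 → 12 = m.
Latitude subsquare a = 0; −1 → -1, wraps to 23 = x, carry into square.
Latitude square 7; −1 → 6.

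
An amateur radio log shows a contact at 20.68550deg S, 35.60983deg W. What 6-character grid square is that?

Offset from 180°W / 90°S: lon 144.3902°, lat 69.3145°.
Field (20°×10°, letters A–R): 144.3902/20 → 7 → H, 69.3145/10 → 6 → G; chars HG.
Square (2°×1°, digits 0–9): 4.3902/2 → 2, 9.3145/1 → 9; chars 29.
Subsquare (5′×2.5′, letters a–x): 0.3902/0.0833333 → 4 → e, 0.3145/0.0416667 → 7 → h; chars eh.

HG29eh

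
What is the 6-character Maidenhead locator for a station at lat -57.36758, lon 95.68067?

ND72up

Offset from 180°W / 90°S: lon 275.6807°, lat 32.6324°.
Field: 275.6807/20 → 13 → N, 32.6324/10 → 3 → D; chars ND.
Square: 15.6807/2 → 7, 2.6324/1 → 2; chars 72.
Subsquare: 1.6807/0.0833333 → 20 → u, 0.6324/0.0416667 → 15 → p; chars up.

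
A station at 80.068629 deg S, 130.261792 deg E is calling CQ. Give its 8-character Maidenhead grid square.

Add 180° to longitude and 90° to latitude: 310.26179, 9.93137.
Field: lon ⌊310.26179/20⌋ = 15 → P; lat ⌊9.93137/10⌋ = 0 → A.
Square: lon ⌊10.26179/2⌋ = 5; lat ⌊9.93137/1⌋ = 9.
Subsquare: lon ⌊0.26179/0.0833333⌋ = 3 → d; lat ⌊0.93137/0.0416667⌋ = 22 → w.
Extended square: lon ⌊0.01179/0.00833333⌋ = 1; lat ⌊0.01470/0.00416667⌋ = 3.

PA59dw13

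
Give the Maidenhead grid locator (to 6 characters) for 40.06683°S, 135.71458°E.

PE79uw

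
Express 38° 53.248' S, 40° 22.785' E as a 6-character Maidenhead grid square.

LF01ec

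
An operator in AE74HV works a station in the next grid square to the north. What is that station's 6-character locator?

Latitude subsquare v = 21; +1 → 22 = w.
The longitude characters are unchanged.

AE74hw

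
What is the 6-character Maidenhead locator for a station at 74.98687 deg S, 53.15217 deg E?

LB65na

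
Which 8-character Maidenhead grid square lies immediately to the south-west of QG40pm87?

QG40pm76

Longitude extended square 8; −1 → 7.
Latitude extended square 7; −1 → 6.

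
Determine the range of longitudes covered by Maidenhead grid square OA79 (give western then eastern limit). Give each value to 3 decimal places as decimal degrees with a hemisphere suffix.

Field O=14, A=0: +14·20° lon, +0·10° lat → SW at lon 100°, lat -90°.
Square 7, 9: +7·2° lon, +9·1° lat → SW at lon 114°, lat -81°.
Cell spans 2° lon × 1° lat.
west 114.000° E, east 116.000° E.

114.000° E, 116.000° E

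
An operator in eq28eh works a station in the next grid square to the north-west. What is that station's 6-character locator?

EQ28di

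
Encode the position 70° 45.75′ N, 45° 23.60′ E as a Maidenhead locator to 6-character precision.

Add 180° to longitude and 90° to latitude: 225.3933, 160.7625.
Field: lon ⌊225.3933/20⌋ = 11 → L; lat ⌊160.7625/10⌋ = 16 → Q.
Square: lon ⌊5.3933/2⌋ = 2; lat ⌊0.7625/1⌋ = 0.
Subsquare: lon ⌊1.3933/0.0833333⌋ = 16 → q; lat ⌊0.7625/0.0416667⌋ = 18 → s.

LQ20qs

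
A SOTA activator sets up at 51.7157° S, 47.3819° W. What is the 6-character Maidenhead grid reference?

GD68hg

Add 180° to longitude and 90° to latitude: 132.6181, 38.2843.
Field (20°×10°, letters A–R): lon ⌊132.6181/20⌋ = 6 → G; lat ⌊38.2843/10⌋ = 3 → D.
Square (2°×1°, digits 0–9): lon ⌊12.6181/2⌋ = 6; lat ⌊8.2843/1⌋ = 8.
Subsquare (5′×2.5′, letters a–x): lon ⌊0.6181/0.0833333⌋ = 7 → h; lat ⌊0.2843/0.0416667⌋ = 6 → g.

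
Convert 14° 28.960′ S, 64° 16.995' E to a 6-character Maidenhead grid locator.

Shift to the Maidenhead origin (180°W, 90°S): lon 244.2833, lat 75.5173.
Field: 244.2833/20 → 12 → M, 75.5173/10 → 7 → H; chars MH.
Square: 4.2833/2 → 2, 5.5173/1 → 5; chars 25.
Subsquare: 0.2833/0.0833333 → 3 → d, 0.5173/0.0416667 → 12 → m; chars dm.

MH25dm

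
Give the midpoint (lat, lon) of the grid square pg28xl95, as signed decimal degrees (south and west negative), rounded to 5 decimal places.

-21.51875, 125.99583

Field P=15, G=6: +15·20° lon, +6·10° lat → SW at lon 120°, lat -30°.
Square 2, 8: +2·2° lon, +8·1° lat → SW at lon 124°, lat -22°.
Subsquare x=23, l=11: +23·0.0833333° lon, +11·0.0416667° lat → SW at lon 125.917°, lat -21.5417°.
Extended square 9, 5: +9·0.00833333° lon, +5·0.00416667° lat → SW at lon 125.992°, lat -21.5208°.
Cell spans 0.00833333° lon × 0.00416667° lat. Centre is SW corner plus half of each.
latitude -21.51875, longitude 125.99583.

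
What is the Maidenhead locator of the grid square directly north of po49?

Latitude square 9; +1 → 10, wraps to 0, carry into field.
Latitude field O = 14; +1 → 15 = P.
The longitude characters are unchanged.

PP40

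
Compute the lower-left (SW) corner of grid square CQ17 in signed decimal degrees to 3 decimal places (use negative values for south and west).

Field C=2, Q=16: +2·20° lon, +16·10° lat → SW at lon -140°, lat 70°.
Square 1, 7: +1·2° lon, +7·1° lat → SW at lon -138°, lat 77°.
latitude 77.000, longitude -138.000.

77.000, -138.000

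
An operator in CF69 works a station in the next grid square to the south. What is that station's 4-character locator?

CF68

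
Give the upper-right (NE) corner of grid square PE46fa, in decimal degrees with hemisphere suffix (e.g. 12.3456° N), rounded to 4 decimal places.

Field P=15, E=4: +15·20° lon, +4·10° lat → SW at lon 120°, lat -50°.
Square 4, 6: +4·2° lon, +6·1° lat → SW at lon 128°, lat -44°.
Subsquare f=5, a=0: +5·0.0833333° lon, +0·0.0416667° lat → SW at lon 128.417°, lat -44°.
Cell spans 0.0833333° lon × 0.0416667° lat. NE corner is SW corner plus one full cell.
latitude 43.9583° S, longitude 128.5000° E.

43.9583° S, 128.5000° E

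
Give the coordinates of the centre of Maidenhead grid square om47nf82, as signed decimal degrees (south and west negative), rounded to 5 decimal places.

Field O=14, M=12: +14·20° lon, +12·10° lat → SW at lon 100°, lat 30°.
Square 4, 7: +4·2° lon, +7·1° lat → SW at lon 108°, lat 37°.
Subsquare n=13, f=5: +13·0.0833333° lon, +5·0.0416667° lat → SW at lon 109.083°, lat 37.2083°.
Extended square 8, 2: +8·0.00833333° lon, +2·0.00416667° lat → SW at lon 109.15°, lat 37.2167°.
Cell spans 0.00833333° lon × 0.00416667° lat. Centre is SW corner plus half of each.
latitude 37.21875, longitude 109.15417.

37.21875, 109.15417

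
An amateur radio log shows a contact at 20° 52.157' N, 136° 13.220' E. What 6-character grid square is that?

Offset from 180°W / 90°S: lon 316.2203°, lat 110.8693°.
Field: 316.2203/20 → 15 → P, 110.8693/10 → 11 → L; chars PL.
Square: 16.2203/2 → 8, 0.8693/1 → 0; chars 80.
Subsquare: 0.2203/0.0833333 → 2 → c, 0.8693/0.0416667 → 20 → u; chars cu.

PL80cu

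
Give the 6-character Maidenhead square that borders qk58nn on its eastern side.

Longitude subsquare n = 13; +1 → 14 = o.
The latitude characters are unchanged.

QK58on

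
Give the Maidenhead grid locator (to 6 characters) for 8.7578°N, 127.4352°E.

Shift to the Maidenhead origin (180°W, 90°S): lon 307.4352, lat 98.7578.
Field (20°×10°, letters A–R): lon ⌊307.4352/20⌋ = 15 → P; lat ⌊98.7578/10⌋ = 9 → J.
Square (2°×1°, digits 0–9): lon ⌊7.4352/2⌋ = 3; lat ⌊8.7578/1⌋ = 8.
Subsquare (5′×2.5′, letters a–x): lon ⌊1.4352/0.0833333⌋ = 17 → r; lat ⌊0.7578/0.0416667⌋ = 18 → s.

PJ38rs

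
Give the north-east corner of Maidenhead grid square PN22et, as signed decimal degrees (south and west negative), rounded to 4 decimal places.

42.8333, 124.4167

Field P=15, N=13: +15·20° lon, +13·10° lat → SW at lon 120°, lat 40°.
Square 2, 2: +2·2° lon, +2·1° lat → SW at lon 124°, lat 42°.
Subsquare e=4, t=19: +4·0.0833333° lon, +19·0.0416667° lat → SW at lon 124.333°, lat 42.7917°.
Cell spans 0.0833333° lon × 0.0416667° lat. NE corner is SW corner plus one full cell.
latitude 42.8333, longitude 124.4167.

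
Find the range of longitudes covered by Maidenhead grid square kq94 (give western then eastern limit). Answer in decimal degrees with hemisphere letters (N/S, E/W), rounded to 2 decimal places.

Field K=10, Q=16: +10·20° lon, +16·10° lat → SW at lon 20°, lat 70°.
Square 9, 4: +9·2° lon, +4·1° lat → SW at lon 38°, lat 74°.
Cell spans 2° lon × 1° lat.
west 38.00° E, east 40.00° E.

38.00° E, 40.00° E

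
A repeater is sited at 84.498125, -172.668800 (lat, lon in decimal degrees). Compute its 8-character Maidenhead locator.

AR34pl99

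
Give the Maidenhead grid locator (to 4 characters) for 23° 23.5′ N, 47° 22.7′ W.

Add 180° to longitude and 90° to latitude: 132.62, 113.39.
Field: 132.62/20 → 6 → G, 113.39/10 → 11 → L; chars GL.
Square: 12.62/2 → 6, 3.39/1 → 3; chars 63.

GL63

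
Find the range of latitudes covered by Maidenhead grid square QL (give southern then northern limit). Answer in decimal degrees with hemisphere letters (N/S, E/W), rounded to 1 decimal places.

Field Q=16, L=11: +16·20° lon, +11·10° lat → SW at lon 140°, lat 20°.
Cell spans 20° lon × 10° lat.
south 20.0° N, north 30.0° N.

20.0° N, 30.0° N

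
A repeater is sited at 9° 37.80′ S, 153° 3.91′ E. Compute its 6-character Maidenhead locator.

Shift to the Maidenhead origin (180°W, 90°S): lon 333.0652, lat 80.3700.
Field: lon ⌊333.0652/20⌋ = 16 → Q; lat ⌊80.3700/10⌋ = 8 → I.
Square: lon ⌊13.0652/2⌋ = 6; lat ⌊0.3700/1⌋ = 0.
Subsquare: lon ⌊1.0652/0.0833333⌋ = 12 → m; lat ⌊0.3700/0.0416667⌋ = 8 → i.

QI60mi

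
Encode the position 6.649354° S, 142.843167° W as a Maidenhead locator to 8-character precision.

BI83ni84

Add 180° to longitude and 90° to latitude: 37.15683, 83.35065.
Field: lon ⌊37.15683/20⌋ = 1 → B; lat ⌊83.35065/10⌋ = 8 → I.
Square: lon ⌊17.15683/2⌋ = 8; lat ⌊3.35065/1⌋ = 3.
Subsquare: lon ⌊1.15683/0.0833333⌋ = 13 → n; lat ⌊0.35065/0.0416667⌋ = 8 → i.
Extended square: lon ⌊0.07350/0.00833333⌋ = 8; lat ⌊0.01731/0.00416667⌋ = 4.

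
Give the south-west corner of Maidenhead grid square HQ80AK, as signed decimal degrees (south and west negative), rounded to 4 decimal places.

Field H=7, Q=16: +7·20° lon, +16·10° lat → SW at lon -40°, lat 70°.
Square 8, 0: +8·2° lon, +0·1° lat → SW at lon -24°, lat 70°.
Subsquare a=0, k=10: +0·0.0833333° lon, +10·0.0416667° lat → SW at lon -24°, lat 70.4167°.
latitude 70.4167, longitude -24.0000.

70.4167, -24.0000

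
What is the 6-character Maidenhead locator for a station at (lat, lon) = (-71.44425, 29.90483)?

Add 180° to longitude and 90° to latitude: 209.9048, 18.5558.
Field (20°×10°, letters A–R): lon ⌊209.9048/20⌋ = 10 → K; lat ⌊18.5558/10⌋ = 1 → B.
Square (2°×1°, digits 0–9): lon ⌊9.9048/2⌋ = 4; lat ⌊8.5558/1⌋ = 8.
Subsquare (5′×2.5′, letters a–x): lon ⌊1.9048/0.0833333⌋ = 22 → w; lat ⌊0.5558/0.0416667⌋ = 13 → n.

KB48wn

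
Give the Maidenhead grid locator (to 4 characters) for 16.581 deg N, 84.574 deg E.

NK26

Shift to the Maidenhead origin (180°W, 90°S): lon 264.57, lat 106.58.
Field: 264.57/20 → 13 → N, 106.58/10 → 10 → K; chars NK.
Square: 4.57/2 → 2, 6.58/1 → 6; chars 26.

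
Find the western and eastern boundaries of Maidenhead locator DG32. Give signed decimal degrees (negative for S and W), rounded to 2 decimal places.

Field D=3, G=6: +3·20° lon, +6·10° lat → SW at lon -120°, lat -30°.
Square 3, 2: +3·2° lon, +2·1° lat → SW at lon -114°, lat -28°.
Cell spans 2° lon × 1° lat.
west -114.00, east -112.00.

-114.00, -112.00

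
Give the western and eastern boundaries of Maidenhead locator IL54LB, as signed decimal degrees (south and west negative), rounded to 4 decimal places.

Field I=8, L=11: +8·20° lon, +11·10° lat → SW at lon -20°, lat 20°.
Square 5, 4: +5·2° lon, +4·1° lat → SW at lon -10°, lat 24°.
Subsquare l=11, b=1: +11·0.0833333° lon, +1·0.0416667° lat → SW at lon -9.08333°, lat 24.0417°.
Cell spans 0.0833333° lon × 0.0416667° lat.
west -9.0833, east -9.0000.

-9.0833, -9.0000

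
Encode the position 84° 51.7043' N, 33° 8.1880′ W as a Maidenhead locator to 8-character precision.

Offset from 180°W / 90°S: lon 146.86353°, lat 174.86174°.
Field: lon ⌊146.86353/20⌋ = 7 → H; lat ⌊174.86174/10⌋ = 17 → R.
Square: lon ⌊6.86353/2⌋ = 3; lat ⌊4.86174/1⌋ = 4.
Subsquare: lon ⌊0.86353/0.0833333⌋ = 10 → k; lat ⌊0.86174/0.0416667⌋ = 20 → u.
Extended square: lon ⌊0.03020/0.00833333⌋ = 3; lat ⌊0.02841/0.00416667⌋ = 6.

HR34ku36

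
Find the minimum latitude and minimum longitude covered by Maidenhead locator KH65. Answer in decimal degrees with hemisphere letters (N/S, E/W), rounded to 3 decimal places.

15.000° S, 32.000° E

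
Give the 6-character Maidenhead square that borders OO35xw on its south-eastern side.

OO45av

Longitude subsquare x = 23; +1 → 24, wraps to 0 = a, carry into square.
Longitude square 3; +1 → 4.
Latitude subsquare w = 22; −1 → 21 = v.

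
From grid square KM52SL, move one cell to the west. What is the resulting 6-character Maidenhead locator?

KM52rl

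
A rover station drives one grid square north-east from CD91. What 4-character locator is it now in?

DD02

Longitude square 9; +1 → 10, wraps to 0, carry into field.
Longitude field C = 2; +1 → 3 = D.
Latitude square 1; +1 → 2.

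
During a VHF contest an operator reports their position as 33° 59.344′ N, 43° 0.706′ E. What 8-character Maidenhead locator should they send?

LM13mx17

Offset from 180°W / 90°S: lon 223.01177°, lat 123.98907°.
Field: 223.01177/20 → 11 → L, 123.98907/10 → 12 → M; chars LM.
Square: 3.01177/2 → 1, 3.98907/1 → 3; chars 13.
Subsquare: 1.01177/0.0833333 → 12 → m, 0.98907/0.0416667 → 23 → x; chars mx.
Extended square: 0.01177/0.00833333 → 1, 0.03073/0.00416667 → 7; chars 17.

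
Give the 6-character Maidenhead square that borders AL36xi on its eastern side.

AL46ai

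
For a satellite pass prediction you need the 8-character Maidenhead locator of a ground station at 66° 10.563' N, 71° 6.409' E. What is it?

Add 180° to longitude and 90° to latitude: 251.10682, 156.17605.
Field: lon ⌊251.10682/20⌋ = 12 → M; lat ⌊156.17605/10⌋ = 15 → P.
Square: lon ⌊11.10682/2⌋ = 5; lat ⌊6.17605/1⌋ = 6.
Subsquare: lon ⌊1.10682/0.0833333⌋ = 13 → n; lat ⌊0.17605/0.0416667⌋ = 4 → e.
Extended square: lon ⌊0.02348/0.00833333⌋ = 2; lat ⌊0.00938/0.00416667⌋ = 2.

MP56ne22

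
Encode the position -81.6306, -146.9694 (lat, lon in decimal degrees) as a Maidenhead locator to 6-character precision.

BA68mi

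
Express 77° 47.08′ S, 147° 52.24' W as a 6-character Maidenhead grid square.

BB62bf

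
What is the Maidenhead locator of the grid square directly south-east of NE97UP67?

NE97up76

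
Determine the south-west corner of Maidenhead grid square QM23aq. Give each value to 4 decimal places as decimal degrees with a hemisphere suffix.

Field Q=16, M=12: +16·20° lon, +12·10° lat → SW at lon 140°, lat 30°.
Square 2, 3: +2·2° lon, +3·1° lat → SW at lon 144°, lat 33°.
Subsquare a=0, q=16: +0·0.0833333° lon, +16·0.0416667° lat → SW at lon 144°, lat 33.6667°.
latitude 33.6667° N, longitude 144.0000° E.

33.6667° N, 144.0000° E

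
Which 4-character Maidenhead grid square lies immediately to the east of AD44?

Longitude square 4; +1 → 5.
The latitude characters are unchanged.

AD54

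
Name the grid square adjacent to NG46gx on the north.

NG47ga

Latitude subsquare x = 23; +1 → 24, wraps to 0 = a, carry into square.
Latitude square 6; +1 → 7.
The longitude characters are unchanged.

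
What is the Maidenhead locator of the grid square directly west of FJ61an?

Longitude subsquare a = 0; −1 → -1, wraps to 23 = x, carry into square.
Longitude square 6; −1 → 5.
The latitude characters are unchanged.

FJ51xn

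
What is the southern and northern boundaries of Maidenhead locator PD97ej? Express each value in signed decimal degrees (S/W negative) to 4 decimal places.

-52.6250, -52.5833

Field P=15, D=3: +15·20° lon, +3·10° lat → SW at lon 120°, lat -60°.
Square 9, 7: +9·2° lon, +7·1° lat → SW at lon 138°, lat -53°.
Subsquare e=4, j=9: +4·0.0833333° lon, +9·0.0416667° lat → SW at lon 138.333°, lat -52.625°.
Cell spans 0.0833333° lon × 0.0416667° lat.
south -52.6250, north -52.5833.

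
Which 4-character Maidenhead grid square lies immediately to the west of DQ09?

Longitude square 0; −1 → -1, wraps to 9, carry into field.
Longitude field D = 3; −1 → 2 = C.
The latitude characters are unchanged.

CQ99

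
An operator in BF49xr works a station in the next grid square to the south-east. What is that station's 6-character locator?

BF59aq

Longitude subsquare x = 23; +1 → 24, wraps to 0 = a, carry into square.
Longitude square 4; +1 → 5.
Latitude subsquare r = 17; −1 → 16 = q.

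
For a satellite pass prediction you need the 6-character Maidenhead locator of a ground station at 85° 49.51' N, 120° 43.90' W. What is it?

Shift to the Maidenhead origin (180°W, 90°S): lon 59.2683, lat 175.8252.
Field (20°×10°, letters A–R): lon ⌊59.2683/20⌋ = 2 → C; lat ⌊175.8252/10⌋ = 17 → R.
Square (2°×1°, digits 0–9): lon ⌊19.2683/2⌋ = 9; lat ⌊5.8252/1⌋ = 5.
Subsquare (5′×2.5′, letters a–x): lon ⌊1.2683/0.0833333⌋ = 15 → p; lat ⌊0.8252/0.0416667⌋ = 19 → t.

CR95pt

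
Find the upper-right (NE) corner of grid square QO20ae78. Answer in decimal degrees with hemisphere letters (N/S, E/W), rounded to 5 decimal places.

Field Q=16, O=14: +16·20° lon, +14·10° lat → SW at lon 140°, lat 50°.
Square 2, 0: +2·2° lon, +0·1° lat → SW at lon 144°, lat 50°.
Subsquare a=0, e=4: +0·0.0833333° lon, +4·0.0416667° lat → SW at lon 144°, lat 50.1667°.
Extended square 7, 8: +7·0.00833333° lon, +8·0.00416667° lat → SW at lon 144.058°, lat 50.2°.
Cell spans 0.00833333° lon × 0.00416667° lat. NE corner is SW corner plus one full cell.
latitude 50.20417° N, longitude 144.06667° E.

50.20417° N, 144.06667° E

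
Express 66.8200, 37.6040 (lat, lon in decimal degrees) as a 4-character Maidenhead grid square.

Add 180° to longitude and 90° to latitude: 217.60, 156.82.
Field (20°×10°, letters A–R): lon ⌊217.60/20⌋ = 10 → K; lat ⌊156.82/10⌋ = 15 → P.
Square (2°×1°, digits 0–9): lon ⌊17.60/2⌋ = 8; lat ⌊6.82/1⌋ = 6.

KP86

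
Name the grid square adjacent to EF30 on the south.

EE39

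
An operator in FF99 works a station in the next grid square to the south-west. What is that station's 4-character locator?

FF88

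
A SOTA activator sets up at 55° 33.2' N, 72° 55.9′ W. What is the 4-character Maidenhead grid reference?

FO35

Shift to the Maidenhead origin (180°W, 90°S): lon 107.07, lat 145.55.
Field: 107.07/20 → 5 → F, 145.55/10 → 14 → O; chars FO.
Square: 7.07/2 → 3, 5.55/1 → 5; chars 35.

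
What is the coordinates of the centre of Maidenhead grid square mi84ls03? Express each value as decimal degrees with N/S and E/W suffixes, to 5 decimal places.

5.23542° S, 76.92083° E

Field M=12, I=8: +12·20° lon, +8·10° lat → SW at lon 60°, lat -10°.
Square 8, 4: +8·2° lon, +4·1° lat → SW at lon 76°, lat -6°.
Subsquare l=11, s=18: +11·0.0833333° lon, +18·0.0416667° lat → SW at lon 76.9167°, lat -5.25°.
Extended square 0, 3: +0·0.00833333° lon, +3·0.00416667° lat → SW at lon 76.9167°, lat -5.2375°.
Cell spans 0.00833333° lon × 0.00416667° lat. Centre is SW corner plus half of each.
latitude 5.23542° S, longitude 76.92083° E.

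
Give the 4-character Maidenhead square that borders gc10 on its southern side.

GB19

Latitude square 0; −1 → -1, wraps to 9, carry into field.
Latitude field C = 2; −1 → 1 = B.
The longitude characters are unchanged.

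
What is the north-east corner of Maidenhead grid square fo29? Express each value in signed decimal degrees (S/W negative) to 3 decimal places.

60.000, -74.000

Field F=5, O=14: +5·20° lon, +14·10° lat → SW at lon -80°, lat 50°.
Square 2, 9: +2·2° lon, +9·1° lat → SW at lon -76°, lat 59°.
Cell spans 2° lon × 1° lat. NE corner is SW corner plus one full cell.
latitude 60.000, longitude -74.000.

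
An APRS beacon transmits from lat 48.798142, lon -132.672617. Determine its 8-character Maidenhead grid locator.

CN38pt91

Add 180° to longitude and 90° to latitude: 47.32738, 138.79814.
Field (20°×10°, letters A–R): lon ⌊47.32738/20⌋ = 2 → C; lat ⌊138.79814/10⌋ = 13 → N.
Square (2°×1°, digits 0–9): lon ⌊7.32738/2⌋ = 3; lat ⌊8.79814/1⌋ = 8.
Subsquare (5′×2.5′, letters a–x): lon ⌊1.32738/0.0833333⌋ = 15 → p; lat ⌊0.79814/0.0416667⌋ = 19 → t.
Extended square (30″×15″, digits 0–9): lon ⌊0.07738/0.00833333⌋ = 9; lat ⌊0.00648/0.00416667⌋ = 1.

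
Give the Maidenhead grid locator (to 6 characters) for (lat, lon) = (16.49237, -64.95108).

Add 180° to longitude and 90° to latitude: 115.0489, 106.4924.
Field: 115.0489/20 → 5 → F, 106.4924/10 → 10 → K; chars FK.
Square: 15.0489/2 → 7, 6.4924/1 → 6; chars 76.
Subsquare: 1.0489/0.0833333 → 12 → m, 0.4924/0.0416667 → 11 → l; chars ml.

FK76ml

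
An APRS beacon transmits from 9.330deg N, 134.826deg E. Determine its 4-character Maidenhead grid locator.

Shift to the Maidenhead origin (180°W, 90°S): lon 314.83, lat 99.33.
Field: 314.83/20 → 15 → P, 99.33/10 → 9 → J; chars PJ.
Square: 14.83/2 → 7, 9.33/1 → 9; chars 79.

PJ79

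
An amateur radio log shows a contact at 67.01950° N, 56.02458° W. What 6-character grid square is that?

GP17xa

Shift to the Maidenhead origin (180°W, 90°S): lon 123.9754, lat 157.0195.
Field: lon ⌊123.9754/20⌋ = 6 → G; lat ⌊157.0195/10⌋ = 15 → P.
Square: lon ⌊3.9754/2⌋ = 1; lat ⌊7.0195/1⌋ = 7.
Subsquare: lon ⌊1.9754/0.0833333⌋ = 23 → x; lat ⌊0.0195/0.0416667⌋ = 0 → a.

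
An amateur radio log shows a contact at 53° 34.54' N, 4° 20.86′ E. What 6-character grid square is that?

Shift to the Maidenhead origin (180°W, 90°S): lon 184.3477, lat 143.5757.
Field (20°×10°, letters A–R): 184.3477/20 → 9 → J, 143.5757/10 → 14 → O; chars JO.
Square (2°×1°, digits 0–9): 4.3477/2 → 2, 3.5757/1 → 3; chars 23.
Subsquare (5′×2.5′, letters a–x): 0.3477/0.0833333 → 4 → e, 0.5757/0.0416667 → 13 → n; chars en.

JO23en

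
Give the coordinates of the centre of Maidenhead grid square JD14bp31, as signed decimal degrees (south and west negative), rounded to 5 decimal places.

Field J=9, D=3: +9·20° lon, +3·10° lat → SW at lon 0°, lat -60°.
Square 1, 4: +1·2° lon, +4·1° lat → SW at lon 2°, lat -56°.
Subsquare b=1, p=15: +1·0.0833333° lon, +15·0.0416667° lat → SW at lon 2.08333°, lat -55.375°.
Extended square 3, 1: +3·0.00833333° lon, +1·0.00416667° lat → SW at lon 2.10833°, lat -55.3708°.
Cell spans 0.00833333° lon × 0.00416667° lat. Centre is SW corner plus half of each.
latitude -55.36875, longitude 2.11250.

-55.36875, 2.11250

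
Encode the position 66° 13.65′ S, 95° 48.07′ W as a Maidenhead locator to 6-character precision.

EC23cs

Offset from 180°W / 90°S: lon 84.1988°, lat 23.7725°.
Field: 84.1988/20 → 4 → E, 23.7725/10 → 2 → C; chars EC.
Square: 4.1988/2 → 2, 3.7725/1 → 3; chars 23.
Subsquare: 0.1988/0.0833333 → 2 → c, 0.7725/0.0416667 → 18 → s; chars cs.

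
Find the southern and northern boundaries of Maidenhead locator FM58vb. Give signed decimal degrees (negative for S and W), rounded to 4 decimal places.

38.0417, 38.0833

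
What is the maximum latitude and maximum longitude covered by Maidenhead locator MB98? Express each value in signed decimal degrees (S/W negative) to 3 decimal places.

-71.000, 80.000

Field M=12, B=1: +12·20° lon, +1·10° lat → SW at lon 60°, lat -80°.
Square 9, 8: +9·2° lon, +8·1° lat → SW at lon 78°, lat -72°.
Cell spans 2° lon × 1° lat. NE corner is SW corner plus one full cell.
latitude -71.000, longitude 80.000.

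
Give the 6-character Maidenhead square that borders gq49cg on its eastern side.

GQ49dg

Longitude subsquare c = 2; +1 → 3 = d.
The latitude characters are unchanged.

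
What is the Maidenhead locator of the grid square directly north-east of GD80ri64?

GD80ri75

Longitude extended square 6; +1 → 7.
Latitude extended square 4; +1 → 5.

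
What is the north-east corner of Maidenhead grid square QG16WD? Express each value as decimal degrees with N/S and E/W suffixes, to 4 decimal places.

23.8333° S, 143.9167° E

Field Q=16, G=6: +16·20° lon, +6·10° lat → SW at lon 140°, lat -30°.
Square 1, 6: +1·2° lon, +6·1° lat → SW at lon 142°, lat -24°.
Subsquare w=22, d=3: +22·0.0833333° lon, +3·0.0416667° lat → SW at lon 143.833°, lat -23.875°.
Cell spans 0.0833333° lon × 0.0416667° lat. NE corner is SW corner plus one full cell.
latitude 23.8333° S, longitude 143.9167° E.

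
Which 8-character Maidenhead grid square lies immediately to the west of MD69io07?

MD69ho97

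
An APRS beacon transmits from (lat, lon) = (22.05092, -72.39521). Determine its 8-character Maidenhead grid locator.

FL32tb22

Add 180° to longitude and 90° to latitude: 107.60479, 112.05092.
Field: 107.60479/20 → 5 → F, 112.05092/10 → 11 → L; chars FL.
Square: 7.60479/2 → 3, 2.05092/1 → 2; chars 32.
Subsquare: 1.60479/0.0833333 → 19 → t, 0.05092/0.0416667 → 1 → b; chars tb.
Extended square: 0.02146/0.00833333 → 2, 0.00925/0.00416667 → 2; chars 22.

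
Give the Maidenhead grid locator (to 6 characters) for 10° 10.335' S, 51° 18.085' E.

Add 180° to longitude and 90° to latitude: 231.3014, 79.8277.
Field (20°×10°, letters A–R): lon ⌊231.3014/20⌋ = 11 → L; lat ⌊79.8277/10⌋ = 7 → H.
Square (2°×1°, digits 0–9): lon ⌊11.3014/2⌋ = 5; lat ⌊9.8277/1⌋ = 9.
Subsquare (5′×2.5′, letters a–x): lon ⌊1.3014/0.0833333⌋ = 15 → p; lat ⌊0.8277/0.0416667⌋ = 19 → t.

LH59pt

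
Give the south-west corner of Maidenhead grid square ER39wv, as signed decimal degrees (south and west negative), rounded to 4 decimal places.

Field E=4, R=17: +4·20° lon, +17·10° lat → SW at lon -100°, lat 80°.
Square 3, 9: +3·2° lon, +9·1° lat → SW at lon -94°, lat 89°.
Subsquare w=22, v=21: +22·0.0833333° lon, +21·0.0416667° lat → SW at lon -92.1667°, lat 89.875°.
latitude 89.8750, longitude -92.1667.

89.8750, -92.1667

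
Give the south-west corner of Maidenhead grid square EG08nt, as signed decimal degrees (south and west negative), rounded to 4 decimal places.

-21.2083, -98.9167

Field E=4, G=6: +4·20° lon, +6·10° lat → SW at lon -100°, lat -30°.
Square 0, 8: +0·2° lon, +8·1° lat → SW at lon -100°, lat -22°.
Subsquare n=13, t=19: +13·0.0833333° lon, +19·0.0416667° lat → SW at lon -98.9167°, lat -21.2083°.
latitude -21.2083, longitude -98.9167.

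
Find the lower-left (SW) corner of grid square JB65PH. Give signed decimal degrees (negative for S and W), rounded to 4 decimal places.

-74.7083, 13.2500

Field J=9, B=1: +9·20° lon, +1·10° lat → SW at lon 0°, lat -80°.
Square 6, 5: +6·2° lon, +5·1° lat → SW at lon 12°, lat -75°.
Subsquare p=15, h=7: +15·0.0833333° lon, +7·0.0416667° lat → SW at lon 13.25°, lat -74.7083°.
latitude -74.7083, longitude 13.2500.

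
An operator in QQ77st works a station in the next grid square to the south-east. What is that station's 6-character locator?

QQ77ts

Longitude subsquare s = 18; +1 → 19 = t.
Latitude subsquare t = 19; −1 → 18 = s.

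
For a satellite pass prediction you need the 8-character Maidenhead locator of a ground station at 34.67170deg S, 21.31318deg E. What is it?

Add 180° to longitude and 90° to latitude: 201.31318, 55.32830.
Field: lon ⌊201.31318/20⌋ = 10 → K; lat ⌊55.32830/10⌋ = 5 → F.
Square: lon ⌊1.31318/2⌋ = 0; lat ⌊5.32830/1⌋ = 5.
Subsquare: lon ⌊1.31318/0.0833333⌋ = 15 → p; lat ⌊0.32830/0.0416667⌋ = 7 → h.
Extended square: lon ⌊0.06318/0.00833333⌋ = 7; lat ⌊0.03663/0.00416667⌋ = 8.

KF05ph78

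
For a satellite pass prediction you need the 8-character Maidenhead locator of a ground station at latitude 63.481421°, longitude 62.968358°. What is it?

Shift to the Maidenhead origin (180°W, 90°S): lon 242.96836, lat 153.48142.
Field: lon ⌊242.96836/20⌋ = 12 → M; lat ⌊153.48142/10⌋ = 15 → P.
Square: lon ⌊2.96836/2⌋ = 1; lat ⌊3.48142/1⌋ = 3.
Subsquare: lon ⌊0.96836/0.0833333⌋ = 11 → l; lat ⌊0.48142/0.0416667⌋ = 11 → l.
Extended square: lon ⌊0.05169/0.00833333⌋ = 6; lat ⌊0.02309/0.00416667⌋ = 5.

MP13ll65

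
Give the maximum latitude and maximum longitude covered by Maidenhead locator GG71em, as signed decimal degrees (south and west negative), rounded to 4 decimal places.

-28.4583, -45.5833

Field G=6, G=6: +6·20° lon, +6·10° lat → SW at lon -60°, lat -30°.
Square 7, 1: +7·2° lon, +1·1° lat → SW at lon -46°, lat -29°.
Subsquare e=4, m=12: +4·0.0833333° lon, +12·0.0416667° lat → SW at lon -45.6667°, lat -28.5°.
Cell spans 0.0833333° lon × 0.0416667° lat. NE corner is SW corner plus one full cell.
latitude -28.4583, longitude -45.5833.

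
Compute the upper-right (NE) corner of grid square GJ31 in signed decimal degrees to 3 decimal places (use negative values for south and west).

2.000, -52.000

Field G=6, J=9: +6·20° lon, +9·10° lat → SW at lon -60°, lat 0°.
Square 3, 1: +3·2° lon, +1·1° lat → SW at lon -54°, lat 1°.
Cell spans 2° lon × 1° lat. NE corner is SW corner plus one full cell.
latitude 2.000, longitude -52.000.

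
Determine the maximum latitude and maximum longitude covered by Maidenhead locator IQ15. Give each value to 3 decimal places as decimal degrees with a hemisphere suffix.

76.000° N, 16.000° W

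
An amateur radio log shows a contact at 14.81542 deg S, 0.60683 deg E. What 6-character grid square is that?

Shift to the Maidenhead origin (180°W, 90°S): lon 180.6068, lat 75.1846.
Field: 180.6068/20 → 9 → J, 75.1846/10 → 7 → H; chars JH.
Square: 0.6068/2 → 0, 5.1846/1 → 5; chars 05.
Subsquare: 0.6068/0.0833333 → 7 → h, 0.1846/0.0416667 → 4 → e; chars he.

JH05he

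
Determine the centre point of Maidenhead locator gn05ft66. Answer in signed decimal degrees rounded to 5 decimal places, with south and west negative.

Field G=6, N=13: +6·20° lon, +13·10° lat → SW at lon -60°, lat 40°.
Square 0, 5: +0·2° lon, +5·1° lat → SW at lon -60°, lat 45°.
Subsquare f=5, t=19: +5·0.0833333° lon, +19·0.0416667° lat → SW at lon -59.5833°, lat 45.7917°.
Extended square 6, 6: +6·0.00833333° lon, +6·0.00416667° lat → SW at lon -59.5333°, lat 45.8167°.
Cell spans 0.00833333° lon × 0.00416667° lat. Centre is SW corner plus half of each.
latitude 45.81875, longitude -59.52917.

45.81875, -59.52917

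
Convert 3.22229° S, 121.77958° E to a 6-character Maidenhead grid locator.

PI06vs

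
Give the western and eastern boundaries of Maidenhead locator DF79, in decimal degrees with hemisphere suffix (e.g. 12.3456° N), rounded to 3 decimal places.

106.000° W, 104.000° W

Field D=3, F=5: +3·20° lon, +5·10° lat → SW at lon -120°, lat -40°.
Square 7, 9: +7·2° lon, +9·1° lat → SW at lon -106°, lat -31°.
Cell spans 2° lon × 1° lat.
west 106.000° W, east 104.000° W.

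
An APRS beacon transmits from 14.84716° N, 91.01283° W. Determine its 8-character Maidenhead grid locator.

EK44lu83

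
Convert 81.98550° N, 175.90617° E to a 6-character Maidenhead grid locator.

Offset from 180°W / 90°S: lon 355.9062°, lat 171.9855°.
Field: 355.9062/20 → 17 → R, 171.9855/10 → 17 → R; chars RR.
Square: 15.9062/2 → 7, 1.9855/1 → 1; chars 71.
Subsquare: 1.9062/0.0833333 → 22 → w, 0.9855/0.0416667 → 23 → x; chars wx.

RR71wx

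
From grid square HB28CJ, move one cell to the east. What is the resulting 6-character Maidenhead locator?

HB28dj

Longitude subsquare c = 2; +1 → 3 = d.
The latitude characters are unchanged.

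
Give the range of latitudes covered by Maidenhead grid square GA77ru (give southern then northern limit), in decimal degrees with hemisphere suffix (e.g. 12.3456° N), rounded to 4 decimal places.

82.1667° S, 82.1250° S

Field G=6, A=0: +6·20° lon, +0·10° lat → SW at lon -60°, lat -90°.
Square 7, 7: +7·2° lon, +7·1° lat → SW at lon -46°, lat -83°.
Subsquare r=17, u=20: +17·0.0833333° lon, +20·0.0416667° lat → SW at lon -44.5833°, lat -82.1667°.
Cell spans 0.0833333° lon × 0.0416667° lat.
south 82.1667° S, north 82.1250° S.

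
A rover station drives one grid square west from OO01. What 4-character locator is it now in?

NO91

Longitude square 0; −1 → -1, wraps to 9, carry into field.
Longitude field O = 14; −1 → 13 = N.
The latitude characters are unchanged.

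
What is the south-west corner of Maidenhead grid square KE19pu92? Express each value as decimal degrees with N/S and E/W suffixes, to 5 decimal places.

40.15833° S, 23.32500° E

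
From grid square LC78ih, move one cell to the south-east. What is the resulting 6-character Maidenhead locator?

LC78jg

Longitude subsquare i = 8; +1 → 9 = j.
Latitude subsquare h = 7; −1 → 6 = g.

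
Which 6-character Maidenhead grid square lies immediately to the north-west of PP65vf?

PP65ug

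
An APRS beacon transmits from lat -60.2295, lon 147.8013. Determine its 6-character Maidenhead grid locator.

QC39vs

Shift to the Maidenhead origin (180°W, 90°S): lon 327.8013, lat 29.7705.
Field: lon ⌊327.8013/20⌋ = 16 → Q; lat ⌊29.7705/10⌋ = 2 → C.
Square: lon ⌊7.8013/2⌋ = 3; lat ⌊9.7705/1⌋ = 9.
Subsquare: lon ⌊1.8013/0.0833333⌋ = 21 → v; lat ⌊0.7705/0.0416667⌋ = 18 → s.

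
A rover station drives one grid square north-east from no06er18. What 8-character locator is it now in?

NO06er29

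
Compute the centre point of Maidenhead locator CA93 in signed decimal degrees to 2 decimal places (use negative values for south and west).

-86.50, -121.00

Field C=2, A=0: +2·20° lon, +0·10° lat → SW at lon -140°, lat -90°.
Square 9, 3: +9·2° lon, +3·1° lat → SW at lon -122°, lat -87°.
Cell spans 2° lon × 1° lat. Centre is SW corner plus half of each.
latitude -86.50, longitude -121.00.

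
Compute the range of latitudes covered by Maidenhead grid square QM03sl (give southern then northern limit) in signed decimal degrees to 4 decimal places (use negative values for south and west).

Field Q=16, M=12: +16·20° lon, +12·10° lat → SW at lon 140°, lat 30°.
Square 0, 3: +0·2° lon, +3·1° lat → SW at lon 140°, lat 33°.
Subsquare s=18, l=11: +18·0.0833333° lon, +11·0.0416667° lat → SW at lon 141.5°, lat 33.4583°.
Cell spans 0.0833333° lon × 0.0416667° lat.
south 33.4583, north 33.5000.

33.4583, 33.5000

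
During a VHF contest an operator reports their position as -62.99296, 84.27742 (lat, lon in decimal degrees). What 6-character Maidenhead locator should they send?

Add 180° to longitude and 90° to latitude: 264.2774, 27.0070.
Field: lon ⌊264.2774/20⌋ = 13 → N; lat ⌊27.0070/10⌋ = 2 → C.
Square: lon ⌊4.2774/2⌋ = 2; lat ⌊7.0070/1⌋ = 7.
Subsquare: lon ⌊0.2774/0.0833333⌋ = 3 → d; lat ⌊0.0070/0.0416667⌋ = 0 → a.

NC27da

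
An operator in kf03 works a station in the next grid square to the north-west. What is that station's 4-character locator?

Longitude square 0; −1 → -1, wraps to 9, carry into field.
Longitude field K = 10; −1 → 9 = J.
Latitude square 3; +1 → 4.

JF94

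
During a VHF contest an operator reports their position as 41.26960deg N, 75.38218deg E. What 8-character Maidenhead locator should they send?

MN71qg54

Shift to the Maidenhead origin (180°W, 90°S): lon 255.38218, lat 131.26960.
Field: lon ⌊255.38218/20⌋ = 12 → M; lat ⌊131.26960/10⌋ = 13 → N.
Square: lon ⌊15.38218/2⌋ = 7; lat ⌊1.26960/1⌋ = 1.
Subsquare: lon ⌊1.38218/0.0833333⌋ = 16 → q; lat ⌊0.26960/0.0416667⌋ = 6 → g.
Extended square: lon ⌊0.04885/0.00833333⌋ = 5; lat ⌊0.01960/0.00416667⌋ = 4.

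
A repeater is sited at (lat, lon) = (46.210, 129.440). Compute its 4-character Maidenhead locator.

Add 180° to longitude and 90° to latitude: 309.44, 136.21.
Field (20°×10°, letters A–R): 309.44/20 → 15 → P, 136.21/10 → 13 → N; chars PN.
Square (2°×1°, digits 0–9): 9.44/2 → 4, 6.21/1 → 6; chars 46.

PN46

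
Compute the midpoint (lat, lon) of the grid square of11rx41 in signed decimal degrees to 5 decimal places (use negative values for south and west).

Field O=14, F=5: +14·20° lon, +5·10° lat → SW at lon 100°, lat -40°.
Square 1, 1: +1·2° lon, +1·1° lat → SW at lon 102°, lat -39°.
Subsquare r=17, x=23: +17·0.0833333° lon, +23·0.0416667° lat → SW at lon 103.417°, lat -38.0417°.
Extended square 4, 1: +4·0.00833333° lon, +1·0.00416667° lat → SW at lon 103.45°, lat -38.0375°.
Cell spans 0.00833333° lon × 0.00416667° lat. Centre is SW corner plus half of each.
latitude -38.03542, longitude 103.45417.

-38.03542, 103.45417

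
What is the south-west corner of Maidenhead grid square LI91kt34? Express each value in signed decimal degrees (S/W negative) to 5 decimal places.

-8.19167, 58.85833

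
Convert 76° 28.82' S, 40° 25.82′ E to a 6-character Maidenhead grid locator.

Add 180° to longitude and 90° to latitude: 220.4303, 13.5197.
Field: 220.4303/20 → 11 → L, 13.5197/10 → 1 → B; chars LB.
Square: 0.4303/2 → 0, 3.5197/1 → 3; chars 03.
Subsquare: 0.4303/0.0833333 → 5 → f, 0.5197/0.0416667 → 12 → m; chars fm.

LB03fm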